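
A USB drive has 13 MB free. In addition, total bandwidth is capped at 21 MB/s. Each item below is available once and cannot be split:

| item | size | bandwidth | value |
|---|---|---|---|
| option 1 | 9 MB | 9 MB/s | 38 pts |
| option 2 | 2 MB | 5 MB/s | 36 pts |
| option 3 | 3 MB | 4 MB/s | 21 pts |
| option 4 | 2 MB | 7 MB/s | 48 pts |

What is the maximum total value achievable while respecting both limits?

Feasible sets respecting both limits:
- option 1+option 2+option 4: size 13, bandwidth 21, value 122
- option 2+option 3+option 4: size 7, bandwidth 16, value 105
- option 1+option 4: size 11, bandwidth 16, value 86
Best: 122 pts.

122 pts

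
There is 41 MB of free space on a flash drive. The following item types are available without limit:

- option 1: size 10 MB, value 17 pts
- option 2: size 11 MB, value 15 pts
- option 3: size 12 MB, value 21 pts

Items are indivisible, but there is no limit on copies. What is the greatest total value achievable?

68 pts

Best value-per-unit is option 3 at 21/12; filling with it alone gives 3×21 = 63.
Optimal mix: 4×option 1 → size 40, value 68.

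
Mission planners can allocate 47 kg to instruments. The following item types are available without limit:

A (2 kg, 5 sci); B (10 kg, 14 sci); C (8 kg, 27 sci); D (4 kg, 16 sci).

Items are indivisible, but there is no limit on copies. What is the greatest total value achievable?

Best value-per-unit is D at 16/4; filling with it alone gives 11×16 = 176.
Optimal mix: 1×A + 11×D → mass 46, value 181.

181 sci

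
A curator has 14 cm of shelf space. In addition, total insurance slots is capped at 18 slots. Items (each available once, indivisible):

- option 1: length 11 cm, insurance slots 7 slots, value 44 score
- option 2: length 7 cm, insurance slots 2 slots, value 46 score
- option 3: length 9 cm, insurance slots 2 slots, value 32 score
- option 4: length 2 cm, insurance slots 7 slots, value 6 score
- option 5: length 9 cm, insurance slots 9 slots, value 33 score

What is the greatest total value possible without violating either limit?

52 score

Feasible sets respecting both limits:
- option 2+option 4: length 9, insurance slots 9, value 52
- option 1+option 4: length 13, insurance slots 14, value 50
- option 2: length 7, insurance slots 2, value 46
- option 1: length 11, insurance slots 7, value 44
Best: 52 score.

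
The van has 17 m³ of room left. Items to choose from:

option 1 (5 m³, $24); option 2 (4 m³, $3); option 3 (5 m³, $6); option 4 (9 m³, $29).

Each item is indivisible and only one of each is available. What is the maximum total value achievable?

$53

Check high-value combinations within 17 m³:
- option 1+option 4: volume 5+9=14, value 24+29=53
- option 3+option 4: volume 5+9=14, value 6+29=35
- option 1+option 2+option 3: volume 5+4+5=14, value 24+3+6=33
- option 2+option 4: volume 4+9=13, value 3+29=32
- option 1+option 3: volume 5+5=10, value 24+6=30
Best: $53.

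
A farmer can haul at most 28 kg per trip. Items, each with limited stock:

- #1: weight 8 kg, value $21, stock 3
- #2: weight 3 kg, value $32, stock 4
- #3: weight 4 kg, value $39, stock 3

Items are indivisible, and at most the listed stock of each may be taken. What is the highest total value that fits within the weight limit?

Best selections within weight 28 and stock limits:
- 4×#2 + 3×#3: weight 24, value 245
- 1×#1 + 4×#2 + 2×#3: weight 28, value 227
- 3×#2 + 3×#3: weight 21, value 213
- 4×#2 + 2×#3: weight 20, value 206
Best: $245.

$245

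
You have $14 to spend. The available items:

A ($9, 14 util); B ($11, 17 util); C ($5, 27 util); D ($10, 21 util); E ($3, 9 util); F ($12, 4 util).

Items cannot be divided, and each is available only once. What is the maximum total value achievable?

41 util

Check high-value combinations within $14:
- A+C: cost 9+5=14, value 14+27=41
- C+E: cost 5+3=8, value 27+9=36
- D+E: cost 10+3=13, value 21+9=30
- C: cost 5, value 27
Best: 41 util.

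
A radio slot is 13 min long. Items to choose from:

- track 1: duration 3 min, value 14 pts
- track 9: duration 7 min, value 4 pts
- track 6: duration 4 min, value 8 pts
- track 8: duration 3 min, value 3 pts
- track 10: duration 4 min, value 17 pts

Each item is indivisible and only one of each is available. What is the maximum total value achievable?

Check high-value combinations within 13 min:
- track 1+track 6+track 10: duration 3+4+4=11, value 14+8+17=39
- track 1+track 8+track 10: duration 3+3+4=10, value 14+3+17=34
- track 1+track 10: duration 3+4=7, value 14+17=31
- track 6+track 8+track 10: duration 4+3+4=11, value 8+3+17=28
Best: 39 pts.

39 pts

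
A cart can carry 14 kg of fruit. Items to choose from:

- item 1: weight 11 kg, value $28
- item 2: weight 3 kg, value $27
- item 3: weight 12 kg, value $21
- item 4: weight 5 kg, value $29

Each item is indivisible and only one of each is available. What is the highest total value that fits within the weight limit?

Check high-value combinations within 14 kg:
- item 2+item 4: weight 3+5=8, value 27+29=56
- item 1+item 2: weight 11+3=14, value 28+27=55
- item 4: weight 5, value 29
- item 1: weight 11, value 28
Best: $56.

$56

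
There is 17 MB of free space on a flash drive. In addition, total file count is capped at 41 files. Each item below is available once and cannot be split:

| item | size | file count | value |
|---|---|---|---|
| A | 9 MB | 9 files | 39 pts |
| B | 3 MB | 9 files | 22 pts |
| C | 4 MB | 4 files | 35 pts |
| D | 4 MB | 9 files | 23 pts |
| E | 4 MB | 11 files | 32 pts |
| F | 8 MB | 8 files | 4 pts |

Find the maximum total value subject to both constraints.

Feasible sets respecting both limits:
- B+C+D+E: size 15, file count 33, value 112
- A+C+E: size 17, file count 24, value 106
- A+C+D: size 17, file count 22, value 97
- A+B+C: size 16, file count 22, value 96
Best: 112 pts.

112 pts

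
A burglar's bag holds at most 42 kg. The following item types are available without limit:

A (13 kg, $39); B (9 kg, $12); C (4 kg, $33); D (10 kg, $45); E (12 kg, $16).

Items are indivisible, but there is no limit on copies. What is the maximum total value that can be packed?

Best value-per-unit is C at 33/4, and filling with it alone uses weight 10×4=40. No mix of the others beats 10×33 = 330.

$330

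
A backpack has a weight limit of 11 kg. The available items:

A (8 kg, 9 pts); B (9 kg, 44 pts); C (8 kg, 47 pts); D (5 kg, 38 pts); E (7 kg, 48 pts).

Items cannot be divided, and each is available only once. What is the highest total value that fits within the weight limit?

48 pts

Check high-value combinations within 11 kg:
- E: weight 7, value 48
- C: weight 8, value 47
- B: weight 9, value 44
- D: weight 5, value 38
- A: weight 8, value 9
Best: 48 pts.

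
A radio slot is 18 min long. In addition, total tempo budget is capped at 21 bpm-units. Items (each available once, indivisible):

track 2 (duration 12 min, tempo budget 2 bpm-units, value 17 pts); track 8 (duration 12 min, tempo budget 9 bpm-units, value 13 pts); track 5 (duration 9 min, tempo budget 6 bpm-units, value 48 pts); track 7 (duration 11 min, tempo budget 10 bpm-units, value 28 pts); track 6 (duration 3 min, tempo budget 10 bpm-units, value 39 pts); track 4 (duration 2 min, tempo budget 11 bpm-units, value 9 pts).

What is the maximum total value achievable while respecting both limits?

87 pts

Feasible sets respecting both limits:
- track 5+track 6: duration 12, tempo budget 16, value 87
- track 7+track 6: duration 14, tempo budget 20, value 67
- track 5+track 4: duration 11, tempo budget 17, value 57
- track 2+track 6: duration 15, tempo budget 12, value 56
Best: 87 pts.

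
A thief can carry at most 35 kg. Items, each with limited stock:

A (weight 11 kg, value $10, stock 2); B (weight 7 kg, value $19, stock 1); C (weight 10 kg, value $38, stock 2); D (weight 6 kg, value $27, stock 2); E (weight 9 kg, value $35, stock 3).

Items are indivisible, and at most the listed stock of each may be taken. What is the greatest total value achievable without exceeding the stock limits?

Top feasible selections:
- 2×C + 1×D + 1×E: weight 35, value 138
- 1×C + 1×D + 2×E: weight 34, value 135
- 1×D + 3×E: weight 33, value 132
- 2×C + 2×D: weight 32, value 130
Best: $138.

$138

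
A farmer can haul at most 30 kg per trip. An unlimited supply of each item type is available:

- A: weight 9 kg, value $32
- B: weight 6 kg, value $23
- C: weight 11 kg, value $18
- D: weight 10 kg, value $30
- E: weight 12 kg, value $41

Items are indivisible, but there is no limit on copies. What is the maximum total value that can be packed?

Best value-per-unit is B at 23/6, and filling with it alone uses weight 5×6=30. No mix of the others beats 5×23 = 115.

$115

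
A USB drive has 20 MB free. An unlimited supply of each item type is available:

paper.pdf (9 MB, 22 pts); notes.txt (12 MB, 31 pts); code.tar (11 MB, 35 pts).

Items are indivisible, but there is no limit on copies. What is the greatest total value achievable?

Best value-per-unit is code.tar at 35/11; filling with it alone gives 1×35 = 35.
Optimal mix: 1×paper.pdf + 1×code.tar → size 20, value 57.

57 pts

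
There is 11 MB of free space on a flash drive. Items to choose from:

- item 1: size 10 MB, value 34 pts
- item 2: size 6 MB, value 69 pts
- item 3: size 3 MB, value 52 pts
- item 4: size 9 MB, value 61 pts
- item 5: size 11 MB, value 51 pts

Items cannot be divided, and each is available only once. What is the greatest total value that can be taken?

121 pts

Check high-value combinations within 11 MB:
- item 2+item 3: size 6+3=9, value 69+52=121
- item 2: size 6, value 69
- item 4: size 9, value 61
- item 3: size 3, value 52
Best: 121 pts.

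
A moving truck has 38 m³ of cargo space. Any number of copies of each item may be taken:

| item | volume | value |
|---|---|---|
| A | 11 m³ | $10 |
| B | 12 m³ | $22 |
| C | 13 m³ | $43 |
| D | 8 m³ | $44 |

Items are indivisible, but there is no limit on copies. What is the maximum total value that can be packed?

Best value-per-unit is D at 44/8, and filling with it alone uses volume 4×8=32. No mix of the others beats 4×44 = 176.

$176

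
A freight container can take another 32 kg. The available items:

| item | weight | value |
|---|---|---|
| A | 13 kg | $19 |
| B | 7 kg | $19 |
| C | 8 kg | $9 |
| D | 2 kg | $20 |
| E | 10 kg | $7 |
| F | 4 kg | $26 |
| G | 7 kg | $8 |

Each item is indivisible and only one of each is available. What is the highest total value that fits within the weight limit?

$84

This is a 0/1 knapsack; check combinations near the capacity.
- A+B+D+F: weight 13+7+2+4=26, value 19+19+20+26=84
- B+C+D+F+G: weight 7+8+2+4+7=28, value 19+9+20+26+8=82
- B+C+D+E+F: weight 7+8+2+10+4=31, value 19+9+20+7+26=81
Best: $84.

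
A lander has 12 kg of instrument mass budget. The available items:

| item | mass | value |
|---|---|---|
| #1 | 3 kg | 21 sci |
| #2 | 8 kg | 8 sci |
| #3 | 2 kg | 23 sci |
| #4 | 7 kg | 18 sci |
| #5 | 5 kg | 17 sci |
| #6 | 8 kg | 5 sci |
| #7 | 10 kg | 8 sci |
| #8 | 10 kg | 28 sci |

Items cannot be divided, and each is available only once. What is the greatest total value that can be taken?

Check high-value combinations within 12 kg:
- #1+#3+#4: mass 3+2+7=12, value 21+23+18=62
- #1+#3+#5: mass 3+2+5=10, value 21+23+17=61
- #3+#8: mass 2+10=12, value 23+28=51
Best: 62 sci.

62 sci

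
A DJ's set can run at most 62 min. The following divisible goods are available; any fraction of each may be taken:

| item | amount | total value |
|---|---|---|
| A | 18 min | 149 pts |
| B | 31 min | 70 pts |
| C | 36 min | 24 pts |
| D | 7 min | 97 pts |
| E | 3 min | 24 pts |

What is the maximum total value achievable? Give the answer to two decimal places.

Take in order of value per unit:
- D (97/7 per unit): all 7 → value 97, running total 97.00
- A (149/18 per unit): all 18 → value 149, running total 246.00
- E (24/3 per unit): all 3 → value 24, running total 270.00
- B (70/31 per unit): all 31 → value 70, running total 340.00
- C (24/36 per unit): 3 of 36 → value 3×24/36 = 2.0000, running total 342.00
Total 342.00.

342.00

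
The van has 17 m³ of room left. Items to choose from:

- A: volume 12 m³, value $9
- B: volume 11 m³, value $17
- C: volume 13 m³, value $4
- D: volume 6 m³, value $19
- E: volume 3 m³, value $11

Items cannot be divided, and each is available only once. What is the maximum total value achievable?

$36

This is a 0/1 knapsack; check combinations near the capacity.
- B+D: volume 11+6=17, value 17+19=36
- D+E: volume 6+3=9, value 19+11=30
- B+E: volume 11+3=14, value 17+11=28
- A+E: volume 12+3=15, value 9+11=20
Best: $36.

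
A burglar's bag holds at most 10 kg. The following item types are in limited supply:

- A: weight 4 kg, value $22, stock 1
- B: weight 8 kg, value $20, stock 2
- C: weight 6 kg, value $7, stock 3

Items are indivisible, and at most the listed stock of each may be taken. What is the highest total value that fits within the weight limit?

$29

Top feasible selections:
- 1×A + 1×C: weight 10, value 29
- 1×A: weight 4, value 22
- 1×B: weight 8, value 20
- 1×C: weight 6, value 7
Best: $29.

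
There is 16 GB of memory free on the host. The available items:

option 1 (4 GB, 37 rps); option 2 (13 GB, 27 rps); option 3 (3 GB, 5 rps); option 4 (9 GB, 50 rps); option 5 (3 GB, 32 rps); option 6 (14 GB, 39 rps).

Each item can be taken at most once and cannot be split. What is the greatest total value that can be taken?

119 rps

Check high-value combinations within 16 GB:
- option 1+option 4+option 5: memory 4+9+3=16, value 37+50+32=119
- option 1+option 3+option 4: memory 4+3+9=16, value 37+5+50=92
- option 1+option 4: memory 4+9=13, value 37+50=87
Best: 119 rps.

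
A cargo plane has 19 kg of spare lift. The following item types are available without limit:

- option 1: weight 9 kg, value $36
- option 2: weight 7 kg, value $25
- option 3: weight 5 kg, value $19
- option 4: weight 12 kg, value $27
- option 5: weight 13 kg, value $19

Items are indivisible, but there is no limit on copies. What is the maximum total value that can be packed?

Best value-per-unit is option 1 at 36/9; filling with it alone gives 2×36 = 72.
Optimal mix: 1×option 1 + 2×option 3 → weight 19, value 74.

$74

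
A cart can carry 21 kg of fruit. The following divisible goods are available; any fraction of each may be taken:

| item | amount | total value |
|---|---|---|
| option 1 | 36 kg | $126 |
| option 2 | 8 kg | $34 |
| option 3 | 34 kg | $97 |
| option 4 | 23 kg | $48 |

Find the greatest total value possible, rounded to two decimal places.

Take in order of value per unit:
- option 2 (34/8 per unit): all 8 → value 34, running total 34.00
- option 1 (126/36 per unit): 13 of 36 → value 13×126/36 = 45.5000, running total 79.50
Total 79.50.

79.50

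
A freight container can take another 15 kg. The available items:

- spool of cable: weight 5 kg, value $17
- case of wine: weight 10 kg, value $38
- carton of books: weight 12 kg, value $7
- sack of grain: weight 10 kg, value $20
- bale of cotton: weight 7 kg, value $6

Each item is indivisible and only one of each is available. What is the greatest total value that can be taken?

This is a 0/1 knapsack; check combinations near the capacity.
- spool of cable+case of wine: weight 5+10=15, value 17+38=55
- case of wine: weight 10, value 38
- spool of cable+sack of grain: weight 5+10=15, value 17+20=37
- spool of cable+bale of cotton: weight 5+7=12, value 17+6=23
- sack of grain: weight 10, value 20
Best: $55.

$55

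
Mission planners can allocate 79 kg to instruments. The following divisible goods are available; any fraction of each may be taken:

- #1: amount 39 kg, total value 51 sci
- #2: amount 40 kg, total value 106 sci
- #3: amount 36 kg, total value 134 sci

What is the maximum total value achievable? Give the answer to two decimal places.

243.92

Take in order of value per unit:
- #3 (134/36 per unit): all 36 → value 134, running total 134.00
- #2 (106/40 per unit): all 40 → value 106, running total 240.00
- #1 (51/39 per unit): 3 of 39 → value 3×51/39 = 3.9231, running total 243.92
Total 243.92.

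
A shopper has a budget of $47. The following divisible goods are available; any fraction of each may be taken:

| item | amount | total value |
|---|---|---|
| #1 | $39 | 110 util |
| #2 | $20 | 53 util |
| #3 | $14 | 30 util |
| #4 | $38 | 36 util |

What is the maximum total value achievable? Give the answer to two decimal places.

Take in order of value per unit:
- #1 (110/39 per unit): all 39 → value 110, running total 110.00
- #2 (53/20 per unit): 8 of 20 → value 8×53/20 = 21.2000, running total 131.20
Total 131.20.

131.20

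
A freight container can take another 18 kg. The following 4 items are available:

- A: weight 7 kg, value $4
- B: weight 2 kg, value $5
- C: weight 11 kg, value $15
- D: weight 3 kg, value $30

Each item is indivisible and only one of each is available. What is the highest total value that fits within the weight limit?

This is a 0/1 knapsack; check combinations near the capacity.
- B+C+D: weight 2+11+3=16, value 5+15+30=50
- C+D: weight 11+3=14, value 15+30=45
- A+B+D: weight 7+2+3=12, value 4+5+30=39
- B+D: weight 2+3=5, value 5+30=35
Best: $50.

$50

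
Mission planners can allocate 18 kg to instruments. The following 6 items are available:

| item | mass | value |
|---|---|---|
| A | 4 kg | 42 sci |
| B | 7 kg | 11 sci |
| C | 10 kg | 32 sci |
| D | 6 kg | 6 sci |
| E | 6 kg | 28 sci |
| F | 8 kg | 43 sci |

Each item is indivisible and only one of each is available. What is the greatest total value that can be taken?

113 sci

Check high-value combinations within 18 kg:
- A+E+F: mass 4+6+8=18, value 42+28+43=113
- A+D+F: mass 4+6+8=18, value 42+6+43=91
- A+F: mass 4+8=12, value 42+43=85
- A+B+E: mass 4+7+6=17, value 42+11+28=81
Best: 113 sci.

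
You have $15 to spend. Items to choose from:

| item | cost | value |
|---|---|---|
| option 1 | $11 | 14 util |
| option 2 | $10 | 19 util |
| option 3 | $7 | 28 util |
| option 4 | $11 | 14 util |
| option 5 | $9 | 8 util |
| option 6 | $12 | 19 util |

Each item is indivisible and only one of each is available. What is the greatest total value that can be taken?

Check high-value combinations within $15:
- option 3: cost 7, value 28
- option 2: cost 10, value 19
- option 6: cost 12, value 19
- option 1: cost 11, value 14
- option 4: cost 11, value 14
Best: 28 util.

28 util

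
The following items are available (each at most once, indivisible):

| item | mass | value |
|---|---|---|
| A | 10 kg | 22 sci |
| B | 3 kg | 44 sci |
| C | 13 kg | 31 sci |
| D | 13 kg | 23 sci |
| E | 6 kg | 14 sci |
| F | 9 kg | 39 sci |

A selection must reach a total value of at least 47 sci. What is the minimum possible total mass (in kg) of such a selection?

Subsets with value ≥ 47, sorted by total mass:
- B+E: mass 9, value 58
- B+F: mass 12, value 83
- A+B: mass 13, value 66
- E+F: mass 15, value 53
Minimum mass: 9 kg.

9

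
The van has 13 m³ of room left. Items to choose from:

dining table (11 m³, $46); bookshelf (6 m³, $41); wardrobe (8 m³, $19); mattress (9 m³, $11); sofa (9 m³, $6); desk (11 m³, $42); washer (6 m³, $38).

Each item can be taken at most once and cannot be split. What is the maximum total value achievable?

This is a 0/1 knapsack; check combinations near the capacity.
- bookshelf+washer: volume 6+6=12, value 41+38=79
- dining table: volume 11, value 46
- desk: volume 11, value 42
- bookshelf: volume 6, value 41
Best: $79.

$79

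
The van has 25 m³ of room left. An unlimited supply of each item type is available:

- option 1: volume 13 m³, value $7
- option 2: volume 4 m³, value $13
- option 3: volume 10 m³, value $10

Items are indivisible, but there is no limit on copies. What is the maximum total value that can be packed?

Best value-per-unit is option 2 at 13/4, and filling with it alone uses volume 6×4=24. No mix of the others beats 6×13 = 78.

$78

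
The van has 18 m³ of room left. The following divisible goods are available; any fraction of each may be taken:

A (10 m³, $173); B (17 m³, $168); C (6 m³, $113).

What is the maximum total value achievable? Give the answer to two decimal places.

Take in order of value per unit:
- C (113/6 per unit): all 6 → value 113, running total 113.00
- A (173/10 per unit): all 10 → value 173, running total 286.00
- B (168/17 per unit): 2 of 17 → value 2×168/17 = 19.7647, running total 305.76
Total 305.76.

305.76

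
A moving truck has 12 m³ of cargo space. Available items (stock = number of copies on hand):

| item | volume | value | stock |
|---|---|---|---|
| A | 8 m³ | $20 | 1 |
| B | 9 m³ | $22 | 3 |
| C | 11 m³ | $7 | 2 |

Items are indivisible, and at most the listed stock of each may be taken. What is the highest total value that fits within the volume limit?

$22

Top feasible selections:
- 1×B: volume 9, value 22
- 1×A: volume 8, value 20
- 1×C: volume 11, value 7
Best: $22.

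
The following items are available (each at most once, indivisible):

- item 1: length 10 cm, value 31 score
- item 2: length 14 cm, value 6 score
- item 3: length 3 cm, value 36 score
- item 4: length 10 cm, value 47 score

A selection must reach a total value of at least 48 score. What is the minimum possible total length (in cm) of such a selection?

Subsets with value ≥ 48, sorted by total length:
- item 3+item 4: length 13, value 83
- item 1+item 3: length 13, value 67
- item 1+item 4: length 20, value 78
Minimum length: 13 cm.

13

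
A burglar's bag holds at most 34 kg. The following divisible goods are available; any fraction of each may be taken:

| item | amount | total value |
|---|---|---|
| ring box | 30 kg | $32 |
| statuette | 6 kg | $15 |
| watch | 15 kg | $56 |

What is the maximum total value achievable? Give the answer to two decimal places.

84.87

Take in order of value per unit:
- watch (56/15 per unit): all 15 → value 56, running total 56.00
- statuette (15/6 per unit): all 6 → value 15, running total 71.00
- ring box (32/30 per unit): 13 of 30 → value 13×32/30 = 13.8667, running total 84.87
Total 84.87.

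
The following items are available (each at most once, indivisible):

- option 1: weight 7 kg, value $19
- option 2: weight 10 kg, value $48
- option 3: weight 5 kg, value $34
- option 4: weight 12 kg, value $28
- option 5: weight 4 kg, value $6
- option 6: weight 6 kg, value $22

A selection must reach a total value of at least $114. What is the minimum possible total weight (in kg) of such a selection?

28

Subsets with value ≥ 114, sorted by total weight:
- option 1+option 2+option 3+option 6: weight 28, value 123
- option 2+option 3+option 4+option 5: weight 31, value 116
- option 1+option 2+option 3+option 5+option 6: weight 32, value 129
Minimum weight: 28 kg.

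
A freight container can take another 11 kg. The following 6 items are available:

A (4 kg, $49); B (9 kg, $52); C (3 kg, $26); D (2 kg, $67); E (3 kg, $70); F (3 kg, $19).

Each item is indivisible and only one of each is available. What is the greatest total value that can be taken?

$186

Check high-value combinations within 11 kg:
- A+D+E: weight 4+2+3=9, value 49+67+70=186
- C+D+E+F: weight 3+2+3+3=11, value 26+67+70+19=182
- C+D+E: weight 3+2+3=8, value 26+67+70=163
- D+E+F: weight 2+3+3=8, value 67+70+19=156
- A+C+E: weight 4+3+3=10, value 49+26+70=145
Best: $186.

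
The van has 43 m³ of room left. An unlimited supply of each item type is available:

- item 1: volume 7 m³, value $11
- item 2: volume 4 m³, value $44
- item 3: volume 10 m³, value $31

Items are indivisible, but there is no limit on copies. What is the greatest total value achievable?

Best value-per-unit is item 2 at 44/4, and filling with it alone uses volume 10×4=40. No mix of the others beats 10×44 = 440.

$440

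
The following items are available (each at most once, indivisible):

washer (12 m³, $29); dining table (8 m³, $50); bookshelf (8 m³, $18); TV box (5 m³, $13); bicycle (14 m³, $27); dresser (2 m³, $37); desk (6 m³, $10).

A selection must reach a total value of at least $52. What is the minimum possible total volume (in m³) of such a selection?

10

Subsets with value ≥ 52, sorted by total volume:
- dining table+dresser: volume 10, value 87
- bookshelf+dresser: volume 10, value 55
- dining table+TV box: volume 13, value 63
- TV box+dresser+desk: volume 13, value 60
Minimum volume: 10 m³.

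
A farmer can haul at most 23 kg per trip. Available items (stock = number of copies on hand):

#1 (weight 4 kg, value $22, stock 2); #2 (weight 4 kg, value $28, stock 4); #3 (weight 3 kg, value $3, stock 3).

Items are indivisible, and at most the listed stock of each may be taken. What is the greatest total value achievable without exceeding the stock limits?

$137

Best selections within weight 23 and stock limits:
- 1×#1 + 4×#2 + 1×#3: weight 23, value 137
- 1×#1 + 4×#2: weight 20, value 134
Best: $137.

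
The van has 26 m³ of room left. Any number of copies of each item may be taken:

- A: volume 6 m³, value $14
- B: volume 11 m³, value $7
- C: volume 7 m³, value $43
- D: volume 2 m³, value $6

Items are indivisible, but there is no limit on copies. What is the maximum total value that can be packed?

Best value-per-unit is C at 43/7; filling with it alone gives 3×43 = 129.
Optimal mix: 3×C + 2×D → volume 25, value 141.

$141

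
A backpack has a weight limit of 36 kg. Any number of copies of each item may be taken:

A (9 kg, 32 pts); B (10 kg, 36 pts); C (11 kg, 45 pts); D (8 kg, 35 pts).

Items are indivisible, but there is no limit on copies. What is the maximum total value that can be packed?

150 pts

Best value-per-unit is D at 35/8; filling with it alone gives 4×35 = 140.
Optimal mix: 1×C + 3×D → weight 35, value 150.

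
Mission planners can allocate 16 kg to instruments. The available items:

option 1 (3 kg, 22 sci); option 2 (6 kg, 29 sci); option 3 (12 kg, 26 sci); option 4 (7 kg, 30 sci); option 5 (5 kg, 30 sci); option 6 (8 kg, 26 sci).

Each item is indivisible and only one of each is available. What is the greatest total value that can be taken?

82 sci

This is a 0/1 knapsack; check combinations near the capacity.
- option 1+option 4+option 5: mass 3+7+5=15, value 22+30+30=82
- option 1+option 2+option 5: mass 3+6+5=14, value 22+29+30=81
- option 1+option 2+option 4: mass 3+6+7=16, value 22+29+30=81
- option 1+option 5+option 6: mass 3+5+8=16, value 22+30+26=78
- option 4+option 5: mass 7+5=12, value 30+30=60
Best: 82 sci.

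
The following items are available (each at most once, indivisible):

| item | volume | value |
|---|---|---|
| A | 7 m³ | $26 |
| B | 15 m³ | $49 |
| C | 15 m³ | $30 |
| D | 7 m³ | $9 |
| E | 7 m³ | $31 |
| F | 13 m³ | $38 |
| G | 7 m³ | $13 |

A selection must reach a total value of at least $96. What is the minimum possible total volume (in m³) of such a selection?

29

Subsets with value ≥ 96, sorted by total volume:
- A+B+E: volume 29, value 106
- A+E+F+G: volume 34, value 108
Minimum volume: 29 m³.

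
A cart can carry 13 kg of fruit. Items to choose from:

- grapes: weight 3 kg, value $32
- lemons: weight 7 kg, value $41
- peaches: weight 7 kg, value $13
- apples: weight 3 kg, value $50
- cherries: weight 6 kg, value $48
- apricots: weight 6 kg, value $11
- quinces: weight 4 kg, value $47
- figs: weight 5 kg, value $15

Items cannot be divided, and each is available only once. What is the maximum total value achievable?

$145

Check high-value combinations within 13 kg:
- apples+cherries+quinces: weight 3+6+4=13, value 50+48+47=145
- grapes+apples+cherries: weight 3+3+6=12, value 32+50+48=130
- grapes+apples+quinces: weight 3+3+4=10, value 32+50+47=129
Best: $145.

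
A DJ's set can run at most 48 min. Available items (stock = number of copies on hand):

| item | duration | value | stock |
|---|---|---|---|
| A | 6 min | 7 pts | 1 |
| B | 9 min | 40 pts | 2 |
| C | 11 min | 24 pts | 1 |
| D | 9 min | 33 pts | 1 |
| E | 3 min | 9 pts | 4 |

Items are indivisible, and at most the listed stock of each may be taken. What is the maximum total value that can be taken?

164 pts

Top feasible selections:
- 2×B + 1×C + 1×D + 3×E: duration 47, value 164
- 1×A + 2×B + 1×D + 4×E: duration 45, value 156
Best: 164 pts.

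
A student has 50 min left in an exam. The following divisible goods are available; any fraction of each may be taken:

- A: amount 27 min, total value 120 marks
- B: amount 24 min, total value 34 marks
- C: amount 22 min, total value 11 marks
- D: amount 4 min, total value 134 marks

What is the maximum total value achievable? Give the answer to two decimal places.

280.92

Take in order of value per unit:
- D (134/4 per unit): all 4 → value 134, running total 134.00
- A (120/27 per unit): all 27 → value 120, running total 254.00
- B (34/24 per unit): 19 of 24 → value 19×34/24 = 26.9167, running total 280.92
Total 280.92.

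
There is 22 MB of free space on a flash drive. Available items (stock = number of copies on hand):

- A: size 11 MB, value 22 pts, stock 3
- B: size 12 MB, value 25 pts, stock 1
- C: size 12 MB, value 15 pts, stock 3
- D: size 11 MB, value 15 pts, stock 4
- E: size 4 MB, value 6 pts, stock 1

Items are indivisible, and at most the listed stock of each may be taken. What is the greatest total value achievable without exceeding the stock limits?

44 pts

Best selections within size 22 and stock limits:
- 2×A: size 22, value 44
- 1×A + 1×D: size 22, value 37
- 1×B + 1×E: size 16, value 31
Best: 44 pts.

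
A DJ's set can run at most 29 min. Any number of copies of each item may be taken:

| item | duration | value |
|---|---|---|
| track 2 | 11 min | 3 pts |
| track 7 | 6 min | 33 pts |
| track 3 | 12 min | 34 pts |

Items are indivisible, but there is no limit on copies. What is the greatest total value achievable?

Best value-per-unit is track 7 at 33/6, and filling with it alone uses duration 4×6=24. No mix of the others beats 4×33 = 132.

132 pts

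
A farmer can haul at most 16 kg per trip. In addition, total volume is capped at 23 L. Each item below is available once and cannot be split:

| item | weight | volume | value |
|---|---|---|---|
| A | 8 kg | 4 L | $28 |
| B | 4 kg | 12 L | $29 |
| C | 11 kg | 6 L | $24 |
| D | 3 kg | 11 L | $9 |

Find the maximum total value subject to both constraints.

$57

Feasible sets respecting both limits:
- A+B: weight 12, volume 16, value 57
- B+C: weight 15, volume 18, value 53
- B+D: weight 7, volume 23, value 38
Best: $57.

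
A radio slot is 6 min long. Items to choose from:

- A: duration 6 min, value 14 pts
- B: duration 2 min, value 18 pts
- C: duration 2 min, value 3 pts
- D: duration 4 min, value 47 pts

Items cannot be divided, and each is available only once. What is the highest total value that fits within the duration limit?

Check high-value combinations within 6 min:
- B+D: duration 2+4=6, value 18+47=65
- C+D: duration 2+4=6, value 3+47=50
- D: duration 4, value 47
Best: 65 pts.

65 pts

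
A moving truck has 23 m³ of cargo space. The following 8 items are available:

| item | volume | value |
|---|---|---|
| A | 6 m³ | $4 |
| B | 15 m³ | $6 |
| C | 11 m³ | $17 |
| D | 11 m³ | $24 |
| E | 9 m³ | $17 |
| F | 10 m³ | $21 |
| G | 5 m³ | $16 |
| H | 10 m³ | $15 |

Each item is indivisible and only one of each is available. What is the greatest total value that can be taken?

$45

Check high-value combinations within 23 m³:
- D+F: volume 11+10=21, value 24+21=45
- A+D+G: volume 6+11+5=22, value 4+24+16=44
- D+E: volume 11+9=20, value 24+17=41
- A+F+G: volume 6+10+5=21, value 4+21+16=41
Best: $45.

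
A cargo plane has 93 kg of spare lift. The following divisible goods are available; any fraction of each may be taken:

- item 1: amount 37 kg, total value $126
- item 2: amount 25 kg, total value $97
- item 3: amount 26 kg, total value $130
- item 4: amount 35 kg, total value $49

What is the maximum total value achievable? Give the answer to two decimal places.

360.00

Take in order of value per unit:
- item 3 (130/26 per unit): all 26 → value 130, running total 130.00
- item 2 (97/25 per unit): all 25 → value 97, running total 227.00
- item 1 (126/37 per unit): all 37 → value 126, running total 353.00
- item 4 (49/35 per unit): 5 of 35 → value 5×49/35 = 7.0000, running total 360.00
Total 360.00.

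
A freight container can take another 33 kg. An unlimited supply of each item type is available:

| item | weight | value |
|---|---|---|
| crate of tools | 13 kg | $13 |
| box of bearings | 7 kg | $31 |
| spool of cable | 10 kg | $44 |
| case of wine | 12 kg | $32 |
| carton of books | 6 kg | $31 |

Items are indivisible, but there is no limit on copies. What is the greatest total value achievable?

$155

Best value-per-unit is carton of books at 31/6; filling with it alone gives 5×31 = 155.
Optimal mix: 3×box of bearings + 2×carton of books → weight 33, value 155.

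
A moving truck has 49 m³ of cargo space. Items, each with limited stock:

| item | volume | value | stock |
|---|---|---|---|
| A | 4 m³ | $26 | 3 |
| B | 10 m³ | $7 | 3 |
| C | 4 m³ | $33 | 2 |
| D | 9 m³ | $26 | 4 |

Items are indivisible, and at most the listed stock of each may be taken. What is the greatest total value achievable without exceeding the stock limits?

Top feasible selections:
- 3×A + 2×C + 3×D: volume 47, value 222
- 3×A + 1×B + 2×C + 2×D: volume 48, value 203
Best: $222.

$222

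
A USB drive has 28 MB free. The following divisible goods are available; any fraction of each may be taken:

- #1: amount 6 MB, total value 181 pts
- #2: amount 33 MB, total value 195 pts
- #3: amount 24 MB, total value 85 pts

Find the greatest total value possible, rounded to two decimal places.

311.00

Take in order of value per unit:
- #1 (181/6 per unit): all 6 → value 181, running total 181.00
- #2 (195/33 per unit): 22 of 33 → value 22×195/33 = 130.0000, running total 311.00
Total 311.00.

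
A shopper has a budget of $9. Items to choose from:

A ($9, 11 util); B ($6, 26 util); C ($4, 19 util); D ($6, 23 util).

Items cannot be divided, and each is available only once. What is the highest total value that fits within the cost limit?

26 util

Check high-value combinations within $9:
- B: cost 6, value 26
- D: cost 6, value 23
- C: cost 4, value 19
- A: cost 9, value 11
Best: 26 util.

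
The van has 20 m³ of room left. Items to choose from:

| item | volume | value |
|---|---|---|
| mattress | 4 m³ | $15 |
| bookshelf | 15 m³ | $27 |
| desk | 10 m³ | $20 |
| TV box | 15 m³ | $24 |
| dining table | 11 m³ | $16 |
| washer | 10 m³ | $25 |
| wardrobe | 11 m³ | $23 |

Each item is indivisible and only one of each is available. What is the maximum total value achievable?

This is a 0/1 knapsack; check combinations near the capacity.
- desk+washer: volume 10+10=20, value 20+25=45
- mattress+bookshelf: volume 4+15=19, value 15+27=42
- mattress+washer: volume 4+10=14, value 15+25=40
- mattress+TV box: volume 4+15=19, value 15+24=39
- mattress+wardrobe: volume 4+11=15, value 15+23=38
Best: $45.

$45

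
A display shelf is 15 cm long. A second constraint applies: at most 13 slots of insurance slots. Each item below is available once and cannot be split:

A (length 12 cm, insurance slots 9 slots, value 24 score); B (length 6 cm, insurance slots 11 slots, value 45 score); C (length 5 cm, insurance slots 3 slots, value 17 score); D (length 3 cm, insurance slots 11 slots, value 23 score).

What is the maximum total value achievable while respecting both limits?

Feasible sets respecting both limits:
- B: length 6, insurance slots 11, value 45
- A: length 12, insurance slots 9, value 24
- D: length 3, insurance slots 11, value 23
- C: length 5, insurance slots 3, value 17
Best: 45 score.

45 score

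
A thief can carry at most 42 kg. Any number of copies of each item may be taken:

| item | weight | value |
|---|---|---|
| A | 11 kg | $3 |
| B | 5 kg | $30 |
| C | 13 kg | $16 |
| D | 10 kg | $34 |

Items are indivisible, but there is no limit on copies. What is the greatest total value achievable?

Best value-per-unit is B at 30/5, and filling with it alone uses weight 8×5=40. No mix of the others beats 8×30 = 240.

$240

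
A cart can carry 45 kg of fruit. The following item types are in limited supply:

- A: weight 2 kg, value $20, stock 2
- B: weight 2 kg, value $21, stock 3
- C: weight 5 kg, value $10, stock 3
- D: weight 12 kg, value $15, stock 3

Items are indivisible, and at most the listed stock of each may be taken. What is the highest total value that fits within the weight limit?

Top feasible selections:
- 2×A + 3×B + 2×C + 2×D: weight 44, value 153
- 2×A + 3×B + 3×C + 1×D: weight 37, value 148
- 2×A + 3×B + 1×C + 2×D: weight 39, value 143
- 2×A + 3×B + 2×C + 1×D: weight 32, value 138
Best: $153.

$153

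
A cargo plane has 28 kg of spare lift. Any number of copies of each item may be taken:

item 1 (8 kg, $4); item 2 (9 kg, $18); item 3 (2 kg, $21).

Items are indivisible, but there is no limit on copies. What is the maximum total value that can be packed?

$294

Best value-per-unit is item 3 at 21/2, and filling with it alone uses weight 14×2=28. No mix of the others beats 14×21 = 294.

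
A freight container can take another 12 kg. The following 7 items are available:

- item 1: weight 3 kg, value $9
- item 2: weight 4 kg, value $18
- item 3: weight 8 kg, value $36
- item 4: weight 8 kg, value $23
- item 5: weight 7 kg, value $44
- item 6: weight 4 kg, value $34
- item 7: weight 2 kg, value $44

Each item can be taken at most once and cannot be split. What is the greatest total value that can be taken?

$97

This is a 0/1 knapsack; check combinations near the capacity.
- item 1+item 5+item 7: weight 3+7+2=12, value 9+44+44=97
- item 2+item 6+item 7: weight 4+4+2=10, value 18+34+44=96
- item 5+item 7: weight 7+2=9, value 44+44=88
Best: $97.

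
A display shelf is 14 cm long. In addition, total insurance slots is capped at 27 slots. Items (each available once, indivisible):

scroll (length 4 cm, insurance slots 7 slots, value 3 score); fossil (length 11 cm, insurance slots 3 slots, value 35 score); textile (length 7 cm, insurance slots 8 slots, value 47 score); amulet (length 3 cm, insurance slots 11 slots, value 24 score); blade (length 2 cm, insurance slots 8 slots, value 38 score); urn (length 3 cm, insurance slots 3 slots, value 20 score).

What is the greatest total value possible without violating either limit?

109 score

Feasible sets respecting both limits:
- textile+amulet+blade: length 12, insurance slots 27, value 109
- textile+blade+urn: length 12, insurance slots 19, value 105
- textile+amulet+urn: length 13, insurance slots 22, value 91
Best: 109 score.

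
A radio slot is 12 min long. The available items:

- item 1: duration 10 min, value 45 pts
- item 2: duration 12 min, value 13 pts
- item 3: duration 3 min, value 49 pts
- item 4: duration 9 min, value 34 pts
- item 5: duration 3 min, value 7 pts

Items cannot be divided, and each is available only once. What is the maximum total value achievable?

This is a 0/1 knapsack; check combinations near the capacity.
- item 3+item 4: duration 3+9=12, value 49+34=83
- item 3+item 5: duration 3+3=6, value 49+7=56
- item 3: duration 3, value 49
- item 1: duration 10, value 45
- item 4+item 5: duration 9+3=12, value 34+7=41
Best: 83 pts.

83 pts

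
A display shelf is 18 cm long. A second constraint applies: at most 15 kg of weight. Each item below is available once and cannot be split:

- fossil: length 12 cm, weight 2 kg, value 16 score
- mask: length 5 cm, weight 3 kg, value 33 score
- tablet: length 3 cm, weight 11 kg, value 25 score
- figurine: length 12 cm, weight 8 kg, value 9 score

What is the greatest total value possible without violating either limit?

58 score

Feasible sets respecting both limits:
- mask+tablet: length 8, weight 14, value 58
- fossil+mask: length 17, weight 5, value 49
- mask+figurine: length 17, weight 11, value 42
Best: 58 score.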